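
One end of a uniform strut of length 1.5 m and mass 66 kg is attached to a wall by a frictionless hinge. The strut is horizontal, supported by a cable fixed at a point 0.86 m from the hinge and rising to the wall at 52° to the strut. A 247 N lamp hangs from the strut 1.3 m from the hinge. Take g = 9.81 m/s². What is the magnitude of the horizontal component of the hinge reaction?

Take torques about the hinge: T sin 52° · 0.86 = 66×9.81×0.75 + 247×1.3 = 806.7 N·m.
So T = 806.7 / (0.7880 × 0.86) = 1190.4 N.
ΣF_x = 0: H_x = T cos 52° = 732.86 N.

H_x ≈ 733 N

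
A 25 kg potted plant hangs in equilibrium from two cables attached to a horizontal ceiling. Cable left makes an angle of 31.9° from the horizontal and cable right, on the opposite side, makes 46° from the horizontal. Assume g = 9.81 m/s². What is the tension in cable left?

T_left ≈ 174 N

Weight W = 25 × 9.81 = 245.2 N acts straight down.
Horizontal: T_left cos 31.9° = T_right cos 46°  →  T_right = 1.222 T_left.
Vertical: T_left sin 31.9° + T_right sin 46° = 245.2.
Substituting the horizontal relation into the vertical equation gives 1.408 T_left = 245.2, so T_left = 174.2 N.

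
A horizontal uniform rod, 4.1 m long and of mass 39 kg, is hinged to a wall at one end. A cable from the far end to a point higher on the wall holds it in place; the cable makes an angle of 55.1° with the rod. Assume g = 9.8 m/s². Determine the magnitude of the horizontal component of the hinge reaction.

Take torques about the hinge: T sin 55.1° · 4.1 = 39×9.8×2.05 = 783.51 N·m.
So T = 783.51 / (0.8202 × 4.1) = 233.01 N.
ΣF_x = 0: H_x = T cos 55.1° = 133.31 N.

H_x ≈ 133 N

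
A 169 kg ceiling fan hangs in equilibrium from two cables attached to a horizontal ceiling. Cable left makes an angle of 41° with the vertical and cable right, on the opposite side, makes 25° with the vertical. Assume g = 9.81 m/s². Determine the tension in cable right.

Angles from the horizontal: cable left is 90° − 41° = 49°, cable right is 90° − 25° = 65°.
Weight W = 169 × 9.81 = 1658 N acts straight down.
Horizontal: T_left cos 49° = T_right cos 65°  →  T_left = 0.6442 T_right.
Vertical: T_left sin 49° + T_right sin 65° = 1658.
Substituting the horizontal relation into the vertical equation gives 1.392 T_right = 1658, so T_right = 1191 N.

T_right ≈ 1190 N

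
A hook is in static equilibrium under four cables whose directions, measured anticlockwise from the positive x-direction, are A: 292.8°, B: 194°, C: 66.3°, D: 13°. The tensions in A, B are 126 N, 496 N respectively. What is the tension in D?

T_D ≈ 375 N

Resolve: ΣF_x = 126 cos 292.8° + 496 cos 194° + T_C cos 66.3° + T_D cos 13° = 0.
        ΣF_y = 126 sin 292.8° + 496 sin 194° + T_C sin 66.3° + T_D sin 13° = 0.
The known terms sum to (-432.4, -236.1) N, so 0.4019 T_C + 0.9744 T_D = 432.4 and 0.9157 T_C + 0.2250 T_D = 236.1.
Solving simultaneously: T_C = 165.7 N, T_D = 375.5 N.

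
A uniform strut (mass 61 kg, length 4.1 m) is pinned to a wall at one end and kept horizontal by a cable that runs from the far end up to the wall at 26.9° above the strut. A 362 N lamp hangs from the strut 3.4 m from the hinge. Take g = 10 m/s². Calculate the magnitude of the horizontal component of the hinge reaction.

Take torques about the hinge: T sin 26.9° · 4.1 = 61×10×2.05 + 362×3.4 = 2481.3 N·m.
So T = 2481.3 / (0.4524 × 4.1) = 1337.6 N.
ΣF_x = 0: H_x = T cos 26.9° = 1192.9 N.

H_x ≈ 1190 N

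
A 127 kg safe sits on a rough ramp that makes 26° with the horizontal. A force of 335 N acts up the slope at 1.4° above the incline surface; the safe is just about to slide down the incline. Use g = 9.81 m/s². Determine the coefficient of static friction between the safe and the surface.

On the verge of sliding down the incline, friction is at its maximum μN and acts up the slope.
Perpendicular to incline: N = W cos 26° − P sin 1.4° = 1120 − 8.185 = 1112 N.
Along incline: P cos 1.4° + μN = W sin 26° → μ = (W sin 26° − P cos 1.4°) / N = 0.19.

μ ≈ 0.190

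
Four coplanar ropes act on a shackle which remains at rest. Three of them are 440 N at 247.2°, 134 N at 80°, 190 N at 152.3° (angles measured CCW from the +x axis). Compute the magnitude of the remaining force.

Sum the known components: ΣF_x = -315.5 N, ΣF_y = -185.3 N.
For equilibrium the remaining force must supply (−ΣF_x, −ΣF_y) = (315.5, 185.3) N.
Magnitude = √((315.5)² + (185.3)²) = 365.9 N; direction = atan2(185.3, 315.5) = 30.4°.

F ≈ 366 N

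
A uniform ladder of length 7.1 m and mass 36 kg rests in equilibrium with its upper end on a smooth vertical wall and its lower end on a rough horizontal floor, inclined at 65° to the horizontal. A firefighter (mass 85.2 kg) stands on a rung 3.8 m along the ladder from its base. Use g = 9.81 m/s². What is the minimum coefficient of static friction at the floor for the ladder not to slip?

μ_min ≈ 0.245

ΣF_y = 0: N_floor = 36×9.81 + 85.2×9.81 = 1189 N.
Torques about the foot: N_wall · 7.1 sin 65° = 36×9.81×3.55 cos 65° + 85.2×9.81×3.8 cos 65° → N_wall = 290.94 N.
ΣF_x = 0: f_floor = N_wall = 290.94 N.
μ_min = f_floor / N_floor = 290.94 / 1189 = 0.2447.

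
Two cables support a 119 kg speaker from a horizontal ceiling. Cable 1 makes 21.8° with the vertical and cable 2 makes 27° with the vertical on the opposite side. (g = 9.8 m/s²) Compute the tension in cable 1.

Angles from the horizontal: cable 1 is 90° − 21.8° = 68.2°, cable 2 is 90° − 27° = 63°.
Weight W = 119 × 9.8 = 1166 N acts straight down.
Horizontal: T_1 cos 68.2° = T_2 cos 63°  →  T_2 = 0.818 T_1.
Vertical: T_1 sin 68.2° + T_2 sin 63° = 1166.
Substituting the horizontal relation into the vertical equation gives 1.657 T_1 = 1166, so T_1 = 703.7 N.

T_1 ≈ 704 N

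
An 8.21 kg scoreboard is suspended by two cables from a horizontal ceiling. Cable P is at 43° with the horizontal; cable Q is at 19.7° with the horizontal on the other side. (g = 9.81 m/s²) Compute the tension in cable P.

T_P ≈ 85.3 N

Weight W = 8.21 × 9.81 = 80.54 N acts straight down.
Horizontal: T_P cos 43° = T_Q cos 19.7°  →  T_Q = 0.7768 T_P.
Vertical: T_P sin 43° + T_Q sin 19.7° = 80.54.
Substituting the horizontal relation into the vertical equation gives 0.9439 T_P = 80.54, so T_P = 85.33 N.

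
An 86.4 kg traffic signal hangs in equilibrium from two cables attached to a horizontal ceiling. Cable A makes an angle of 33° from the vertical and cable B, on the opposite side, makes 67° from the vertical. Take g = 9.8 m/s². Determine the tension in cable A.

T_A ≈ 791 N

Angles from the horizontal: cable A is 90° − 33° = 57°, cable B is 90° − 67° = 23°.
Weight W = 86.4 × 9.8 = 846.7 N acts straight down.
Horizontal: T_A cos 57° = T_B cos 23°  →  T_B = 0.5917 T_A.
Vertical: T_A sin 57° + T_B sin 23° = 846.7.
Substituting the horizontal relation into the vertical equation gives 1.07 T_A = 846.7, so T_A = 791.4 N.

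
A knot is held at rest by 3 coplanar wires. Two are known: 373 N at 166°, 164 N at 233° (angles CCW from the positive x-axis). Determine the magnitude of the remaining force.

F ≈ 462 N

Sum the known components: ΣF_x = -460.6 N, ΣF_y = -40.74 N.
For equilibrium the remaining force must supply (−ΣF_x, −ΣF_y) = (460.6, 40.74) N.
Magnitude = √((460.6)² + (40.74)²) = 462.4 N; direction = atan2(40.74, 460.6) = 5.1°.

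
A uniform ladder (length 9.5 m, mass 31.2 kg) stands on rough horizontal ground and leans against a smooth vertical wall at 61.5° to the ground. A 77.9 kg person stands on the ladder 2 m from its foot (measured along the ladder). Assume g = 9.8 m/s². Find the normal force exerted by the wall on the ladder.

N_wall ≈ 170 N

Torques about the foot: N_wall · 9.5 sin 61.5° = 31.2×9.8×4.75 cos 61.5° + 77.9×9.8×2 cos 61.5° → N_wall = 170.27 N.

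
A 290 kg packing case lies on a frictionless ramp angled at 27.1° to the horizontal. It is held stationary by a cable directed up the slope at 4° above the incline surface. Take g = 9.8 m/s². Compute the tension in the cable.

T ≈ 1300 N

Take axes along and perpendicular to the incline. Weight components: W sin 27.1° = 1295 N down-slope, W cos 27.1° = 2530 N into the surface.
Along incline: T cos 4° = W sin 27.1° → T = 1298 N.
Perpendicular: N = W cos 27.1° − T sin 4° = 2439 N.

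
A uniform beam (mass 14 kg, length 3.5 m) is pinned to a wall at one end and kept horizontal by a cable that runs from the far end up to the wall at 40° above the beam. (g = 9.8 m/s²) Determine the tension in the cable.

Take torques about the hinge: T sin 40° · 3.5 = 14×9.8×1.75 = 240.1 N·m.
So T = 240.1 / (0.6428 × 3.5) = 106.72 N.

T ≈ 107 N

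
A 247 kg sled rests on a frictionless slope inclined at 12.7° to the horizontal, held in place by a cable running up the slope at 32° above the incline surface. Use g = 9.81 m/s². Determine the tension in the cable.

Take axes along and perpendicular to the incline. Weight components: W sin 12.7° = 532.7 N down-slope, W cos 12.7° = 2364 N into the surface.
Along incline: T cos 32° = W sin 12.7° → T = 628.2 N.
Perpendicular: N = W cos 12.7° − T sin 32° = 2031 N.

T ≈ 628 N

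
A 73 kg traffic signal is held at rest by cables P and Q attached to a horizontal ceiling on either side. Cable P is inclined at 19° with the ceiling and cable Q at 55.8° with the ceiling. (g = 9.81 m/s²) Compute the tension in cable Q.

Weight W = 73 × 9.81 = 716.1 N acts straight down.
Horizontal: T_P cos 19° = T_Q cos 55.8°  →  T_P = 0.5945 T_Q.
Vertical: T_P sin 19° + T_Q sin 55.8° = 716.1.
Substituting the horizontal relation into the vertical equation gives 1.021 T_Q = 716.1, so T_Q = 701.7 N.

T_Q ≈ 702 N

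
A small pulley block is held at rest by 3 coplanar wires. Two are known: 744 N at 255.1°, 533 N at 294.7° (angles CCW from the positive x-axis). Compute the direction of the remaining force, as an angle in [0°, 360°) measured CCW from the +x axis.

Sum the known components: ΣF_x = 31.42 N, ΣF_y = -1203 N.
For equilibrium the remaining force must supply (−ΣF_x, −ΣF_y) = (-31.42, 1203) N.
Magnitude = √((-31.42)² + (1203)²) = 1204 N; direction = atan2(1203, -31.42) = 91.5°.

θ ≈ 91.5°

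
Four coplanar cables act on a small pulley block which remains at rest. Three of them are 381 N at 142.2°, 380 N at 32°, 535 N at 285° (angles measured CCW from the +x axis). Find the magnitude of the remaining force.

F ≈ 179 N

Sum the known components: ΣF_x = 159.7 N, ΣF_y = -81.88 N.
For equilibrium the remaining force must supply (−ΣF_x, −ΣF_y) = (-159.7, 81.88) N.
Magnitude = √((-159.7)² + (81.88)²) = 179.4 N; direction = atan2(81.88, -159.7) = 152.9°.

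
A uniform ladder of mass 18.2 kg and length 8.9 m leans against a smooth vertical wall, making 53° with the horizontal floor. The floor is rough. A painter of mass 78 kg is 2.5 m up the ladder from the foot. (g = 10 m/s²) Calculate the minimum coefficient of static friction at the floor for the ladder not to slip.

μ_min ≈ 0.243

ΣF_y = 0: N_floor = 18.2×10 + 78×10 = 962 N.
Torques about the foot: N_wall · 8.9 sin 53° = 18.2×10×4.45 cos 53° + 78×10×2.5 cos 53° → N_wall = 233.68 N.
ΣF_x = 0: f_floor = N_wall = 233.68 N.
μ_min = f_floor / N_floor = 233.68 / 962 = 0.2429.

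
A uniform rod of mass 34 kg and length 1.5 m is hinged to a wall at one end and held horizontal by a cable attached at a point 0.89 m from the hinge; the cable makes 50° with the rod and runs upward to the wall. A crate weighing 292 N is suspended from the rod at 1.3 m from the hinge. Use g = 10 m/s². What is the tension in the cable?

T ≈ 931 N

Take torques about the hinge: T sin 50° · 0.89 = 34×10×0.75 + 292×1.3 = 634.6 N·m.
So T = 634.6 / (0.7660 × 0.89) = 930.8 N.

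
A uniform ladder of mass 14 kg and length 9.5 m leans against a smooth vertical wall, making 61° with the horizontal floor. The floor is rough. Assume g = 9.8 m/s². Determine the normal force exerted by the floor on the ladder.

ΣF_y = 0: N_floor = 14×9.8 = 137.2 N.

N_floor ≈ 137 N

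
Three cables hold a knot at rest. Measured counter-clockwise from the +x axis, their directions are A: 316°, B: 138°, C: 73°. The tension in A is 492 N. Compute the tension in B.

T_B ≈ 484 N

Resolve: ΣF_x = 492 cos 316° + T_B cos 138° + T_C cos 73° = 0.
        ΣF_y = 492 sin 316° + T_B sin 138° + T_C sin 73° = 0.
The known terms sum to (353.9, -341.8) N, so -0.7431 T_B + 0.2924 T_C = -353.9 and 0.6691 T_B + 0.9563 T_C = 341.8.
Solving simultaneously: T_B = 483.7 N, T_C = 18.95 N.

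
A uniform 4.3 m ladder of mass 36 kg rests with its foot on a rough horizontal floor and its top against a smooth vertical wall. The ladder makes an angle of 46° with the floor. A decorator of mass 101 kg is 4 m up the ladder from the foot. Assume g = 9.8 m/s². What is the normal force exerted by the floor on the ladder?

N_floor ≈ 1340 N

ΣF_y = 0: N_floor = 36×9.8 + 101×9.8 = 1342.6 N.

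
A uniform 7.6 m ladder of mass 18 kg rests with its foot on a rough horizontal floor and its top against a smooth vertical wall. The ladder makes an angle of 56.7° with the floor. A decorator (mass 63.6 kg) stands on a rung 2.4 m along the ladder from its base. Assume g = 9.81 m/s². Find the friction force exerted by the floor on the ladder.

f ≈ 187 N

Torques about the foot: N_wall · 7.6 sin 56.7° = 18×9.81×3.8 cos 56.7° + 63.6×9.81×2.4 cos 56.7° → N_wall = 187.42 N.
ΣF_x = 0: f_floor = N_wall = 187.42 N.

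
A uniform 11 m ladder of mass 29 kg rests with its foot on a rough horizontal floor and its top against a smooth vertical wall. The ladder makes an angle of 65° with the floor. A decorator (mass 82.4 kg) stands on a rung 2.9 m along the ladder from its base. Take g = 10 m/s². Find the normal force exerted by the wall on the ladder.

N_wall ≈ 169 N

Torques about the foot: N_wall · 11 sin 65° = 29×10×5.5 cos 65° + 82.4×10×2.9 cos 65° → N_wall = 168.91 N.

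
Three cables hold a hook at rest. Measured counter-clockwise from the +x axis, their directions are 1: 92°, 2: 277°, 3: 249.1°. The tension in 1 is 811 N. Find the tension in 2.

T_2 ≈ 674 N

Resolve: ΣF_x = 811 cos 92° + T_2 cos 277° + T_3 cos 249.1° = 0.
        ΣF_y = 811 sin 92° + T_2 sin 277° + T_3 sin 249.1° = 0.
The known terms sum to (-28.3, 810.5) N, so 0.1219 T_2 − 0.3567 T_3 = 28.3 and -0.9925 T_2 − 0.9342 T_3 = -810.5.
Solving simultaneously: T_2 = 674.4 N, T_3 = 151.1 N.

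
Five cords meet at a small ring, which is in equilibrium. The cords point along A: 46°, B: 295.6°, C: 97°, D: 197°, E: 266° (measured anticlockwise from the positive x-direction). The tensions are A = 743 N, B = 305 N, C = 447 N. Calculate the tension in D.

T_D ≈ 582 N

Resolve: ΣF_x = 743 cos 46° + 305 cos 295.6° + 447 cos 97° + T_D cos 197° + T_E cos 266° = 0.
        ΣF_y = 743 sin 46° + 305 sin 295.6° + 447 sin 97° + T_D sin 197° + T_E sin 266° = 0.
The known terms sum to (593.4, 703.1) N, so -0.9563 T_D − 0.0698 T_E = -593.4 and -0.2924 T_D − 0.9976 T_E = -703.1.
Solving simultaneously: T_D = 581.6 N, T_E = 534.3 N.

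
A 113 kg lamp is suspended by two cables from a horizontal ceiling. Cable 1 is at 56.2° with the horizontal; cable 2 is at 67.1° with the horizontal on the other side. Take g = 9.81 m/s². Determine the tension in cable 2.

Weight W = 113 × 9.81 = 1109 N acts straight down.
Horizontal: T_1 cos 56.2° = T_2 cos 67.1°  →  T_1 = 0.6995 T_2.
Vertical: T_1 sin 56.2° + T_2 sin 67.1° = 1109.
Substituting the horizontal relation into the vertical equation gives 1.502 T_2 = 1109, so T_2 = 737.8 N.

T_2 ≈ 738 N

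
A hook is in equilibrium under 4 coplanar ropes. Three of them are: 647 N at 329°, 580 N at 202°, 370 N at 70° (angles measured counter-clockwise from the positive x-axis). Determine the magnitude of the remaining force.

F ≈ 248 N

Sum the known components: ΣF_x = 143.4 N, ΣF_y = -202.8 N.
For equilibrium the remaining force must supply (−ΣF_x, −ΣF_y) = (-143.4, 202.8) N.
Magnitude = √((-143.4)² + (202.8)²) = 248.4 N; direction = atan2(202.8, -143.4) = 125.3°.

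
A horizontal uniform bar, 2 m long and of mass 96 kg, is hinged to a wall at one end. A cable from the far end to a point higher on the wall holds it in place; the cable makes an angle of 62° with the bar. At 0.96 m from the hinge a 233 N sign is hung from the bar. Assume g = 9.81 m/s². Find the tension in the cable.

Take torques about the hinge: T sin 62° · 2 = 96×9.81×1 + 233×0.96 = 1165.4 N·m.
So T = 1165.4 / (0.8829 × 2) = 659.97 N.

T ≈ 660 N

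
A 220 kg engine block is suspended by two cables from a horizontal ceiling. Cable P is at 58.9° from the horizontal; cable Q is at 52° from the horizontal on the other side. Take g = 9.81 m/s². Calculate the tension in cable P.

T_P ≈ 1420 N

Weight W = 220 × 9.81 = 2158 N acts straight down.
Horizontal: T_P cos 58.9° = T_Q cos 52°  →  T_Q = 0.839 T_P.
Vertical: T_P sin 58.9° + T_Q sin 52° = 2158.
Substituting the horizontal relation into the vertical equation gives 1.517 T_P = 2158, so T_P = 1422 N.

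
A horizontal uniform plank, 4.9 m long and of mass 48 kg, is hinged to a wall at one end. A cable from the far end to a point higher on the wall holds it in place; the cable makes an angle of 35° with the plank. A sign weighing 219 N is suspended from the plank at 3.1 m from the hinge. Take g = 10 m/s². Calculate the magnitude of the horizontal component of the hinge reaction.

Take torques about the hinge: T sin 35° · 4.9 = 48×10×2.45 + 219×3.1 = 1854.9 N·m.
So T = 1854.9 / (0.5736 × 4.9) = 659.98 N.
ΣF_x = 0: H_x = T cos 35° = 540.63 N.

H_x ≈ 541 N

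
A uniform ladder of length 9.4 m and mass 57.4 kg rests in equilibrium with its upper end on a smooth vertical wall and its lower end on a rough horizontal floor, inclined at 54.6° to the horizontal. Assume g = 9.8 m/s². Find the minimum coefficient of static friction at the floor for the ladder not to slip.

μ_min ≈ 0.355

ΣF_y = 0: N_floor = 57.4×9.8 = 562.52 N.
Torques about the foot: N_wall · 9.4 sin 54.6° = 57.4×9.8×4.7 cos 54.6° → N_wall = 199.88 N.
ΣF_x = 0: f_floor = N_wall = 199.88 N.
μ_min = f_floor / N_floor = 199.88 / 562.52 = 0.3553.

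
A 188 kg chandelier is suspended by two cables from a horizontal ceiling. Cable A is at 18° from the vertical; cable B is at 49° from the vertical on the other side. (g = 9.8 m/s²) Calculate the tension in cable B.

Angles from the horizontal: cable A is 90° − 18° = 72°, cable B is 90° − 49° = 41°.
Weight W = 188 × 9.8 = 1842 N acts straight down.
Horizontal: T_A cos 72° = T_B cos 41°  →  T_A = 2.442 T_B.
Vertical: T_A sin 72° + T_B sin 41° = 1842.
Substituting the horizontal relation into the vertical equation gives 2.979 T_B = 1842, so T_B = 618.5 N.

T_B ≈ 619 N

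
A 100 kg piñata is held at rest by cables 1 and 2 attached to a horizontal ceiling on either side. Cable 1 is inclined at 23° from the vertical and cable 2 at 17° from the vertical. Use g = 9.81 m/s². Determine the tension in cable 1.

Angles from the horizontal: cable 1 is 90° − 23° = 67°, cable 2 is 90° − 17° = 73°.
Weight W = 100 × 9.81 = 981 N acts straight down.
Horizontal: T_1 cos 67° = T_2 cos 73°  →  T_2 = 1.336 T_1.
Vertical: T_1 sin 67° + T_2 sin 73° = 981.
Substituting the horizontal relation into the vertical equation gives 2.199 T_1 = 981, so T_1 = 446.2 N.

T_1 ≈ 446 N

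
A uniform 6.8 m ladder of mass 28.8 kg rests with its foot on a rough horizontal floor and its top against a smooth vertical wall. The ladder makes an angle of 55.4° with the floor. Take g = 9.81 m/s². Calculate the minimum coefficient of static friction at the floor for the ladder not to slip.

ΣF_y = 0: N_floor = 28.8×9.81 = 282.53 N.
Torques about the foot: N_wall · 6.8 sin 55.4° = 28.8×9.81×3.4 cos 55.4° → N_wall = 97.452 N.
ΣF_x = 0: f_floor = N_wall = 97.452 N.
μ_min = f_floor / N_floor = 97.452 / 282.53 = 0.3449.

μ_min ≈ 0.345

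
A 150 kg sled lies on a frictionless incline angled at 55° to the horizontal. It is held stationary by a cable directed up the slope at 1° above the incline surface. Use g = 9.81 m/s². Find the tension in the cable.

T ≈ 1210 N

Take axes along and perpendicular to the incline. Weight components: W sin 55° = 1205 N down-slope, W cos 55° = 844 N into the surface.
Along incline: T cos 1° = W sin 55° → T = 1206 N.
Perpendicular: N = W cos 55° − T sin 1° = 823 N.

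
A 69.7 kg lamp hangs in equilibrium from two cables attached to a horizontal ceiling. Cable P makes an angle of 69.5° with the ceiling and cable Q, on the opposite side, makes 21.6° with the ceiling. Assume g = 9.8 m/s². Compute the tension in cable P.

Weight W = 69.7 × 9.8 = 683.1 N acts straight down.
Horizontal: T_P cos 69.5° = T_Q cos 21.6°  →  T_Q = 0.3767 T_P.
Vertical: T_P sin 69.5° + T_Q sin 21.6° = 683.1.
Substituting the horizontal relation into the vertical equation gives 1.075 T_P = 683.1, so T_P = 635.2 N.

T_P ≈ 635 N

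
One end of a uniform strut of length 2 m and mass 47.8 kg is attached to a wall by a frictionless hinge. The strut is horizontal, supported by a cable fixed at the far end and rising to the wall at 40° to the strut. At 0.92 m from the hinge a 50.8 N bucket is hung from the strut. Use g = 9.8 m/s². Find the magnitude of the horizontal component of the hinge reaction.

H_x ≈ 307 N

Take torques about the hinge: T sin 40° · 2 = 47.8×9.8×1 + 50.8×0.92 = 515.18 N·m.
So T = 515.18 / (0.6428 × 2) = 400.74 N.
ΣF_x = 0: H_x = T cos 40° = 306.98 N.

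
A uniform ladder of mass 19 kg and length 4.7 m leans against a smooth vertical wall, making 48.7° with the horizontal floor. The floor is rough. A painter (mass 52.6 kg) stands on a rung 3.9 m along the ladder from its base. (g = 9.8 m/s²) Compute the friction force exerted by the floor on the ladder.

Torques about the foot: N_wall · 4.7 sin 48.7° = 19×9.8×2.35 cos 48.7° + 52.6×9.8×3.9 cos 48.7° → N_wall = 457.57 N.
ΣF_x = 0: f_floor = N_wall = 457.57 N.

f ≈ 458 N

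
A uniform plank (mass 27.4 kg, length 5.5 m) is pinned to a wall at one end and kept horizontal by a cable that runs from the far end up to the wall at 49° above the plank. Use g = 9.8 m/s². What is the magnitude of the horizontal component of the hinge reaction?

Take torques about the hinge: T sin 49° · 5.5 = 27.4×9.8×2.75 = 738.43 N·m.
So T = 738.43 / (0.7547 × 5.5) = 177.9 N.
ΣF_x = 0: H_x = T cos 49° = 116.71 N.

H_x ≈ 117 N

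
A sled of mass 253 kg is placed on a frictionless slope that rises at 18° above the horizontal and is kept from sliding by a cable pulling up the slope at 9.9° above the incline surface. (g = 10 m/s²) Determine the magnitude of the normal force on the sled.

Take axes along and perpendicular to the incline. Weight components: W sin 18° = 781.8 N down-slope, W cos 18° = 2406 N into the surface.
Along incline: T cos 9.9° = W sin 18° → T = 793.6 N.
Perpendicular: N = W cos 18° − T sin 9.9° = 2270 N.

N ≈ 2270 N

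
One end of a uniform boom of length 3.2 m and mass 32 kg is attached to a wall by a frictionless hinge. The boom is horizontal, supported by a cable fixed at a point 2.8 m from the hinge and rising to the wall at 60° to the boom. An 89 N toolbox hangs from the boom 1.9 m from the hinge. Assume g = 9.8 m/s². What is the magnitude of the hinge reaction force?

Take torques about the hinge: T sin 60° · 2.8 = 32×9.8×1.6 + 89×1.9 = 670.86 N·m.
So T = 670.86 / (0.8660 × 2.8) = 276.66 N.
ΣF_x = 0: H_x = T cos 60° = 138.33 N.
ΣF_y = 0: H_y = (32×9.8 + 89) − T sin 60° = 402.6 − 239.59 = 163.01 N.
|H| = √(H_x² + H_y²) = √((138.33)² + (163.01)²) = 213.79 N.

|H| ≈ 214 N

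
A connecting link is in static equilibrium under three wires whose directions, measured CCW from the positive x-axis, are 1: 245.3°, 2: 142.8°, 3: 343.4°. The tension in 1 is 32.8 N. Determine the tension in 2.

T_2 ≈ 92.3 N

Resolve: ΣF_x = 32.8 cos 245.3° + T_2 cos 142.8° + T_3 cos 343.4° = 0.
        ΣF_y = 32.8 sin 245.3° + T_2 sin 142.8° + T_3 sin 343.4° = 0.
The known terms sum to (-13.71, -29.8) N, so -0.7965 T_2 + 0.9583 T_3 = 13.71 and 0.6046 T_2 − 0.2857 T_3 = 29.8.
Solving simultaneously: T_2 = 92.29 N, T_3 = 91.01 N.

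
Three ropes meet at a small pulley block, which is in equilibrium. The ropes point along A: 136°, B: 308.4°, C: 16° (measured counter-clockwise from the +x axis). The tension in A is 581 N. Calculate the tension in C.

Resolve: ΣF_x = 581 cos 136° + T_B cos 308.4° + T_C cos 16° = 0.
        ΣF_y = 581 sin 136° + T_B sin 308.4° + T_C sin 16° = 0.
The known terms sum to (-417.9, 403.6) N, so 0.6211 T_B + 0.9613 T_C = 417.9 and -0.7837 T_B + 0.2756 T_C = -403.6.
Solving simultaneously: T_B = 544.2 N, T_C = 83.11 N.

T_C ≈ 83.1 N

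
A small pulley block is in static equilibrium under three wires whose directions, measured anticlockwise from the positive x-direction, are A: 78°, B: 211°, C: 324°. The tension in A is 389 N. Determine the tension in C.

T_C ≈ 309 N

Resolve: ΣF_x = 389 cos 78° + T_B cos 211° + T_C cos 324° = 0.
        ΣF_y = 389 sin 78° + T_B sin 211° + T_C sin 324° = 0.
The known terms sum to (80.88, 380.5) N, so -0.8572 T_B + 0.8090 T_C = -80.88 and -0.5150 T_B − 0.5878 T_C = -380.5.
Solving simultaneously: T_B = 386.1 N, T_C = 309.1 N.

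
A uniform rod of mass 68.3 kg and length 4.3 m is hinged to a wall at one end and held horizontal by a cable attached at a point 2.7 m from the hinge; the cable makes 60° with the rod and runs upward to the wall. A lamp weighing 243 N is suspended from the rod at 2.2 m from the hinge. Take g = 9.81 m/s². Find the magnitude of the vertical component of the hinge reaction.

Take torques about the hinge: T sin 60° · 2.7 = 68.3×9.81×2.15 + 243×2.2 = 1975.1 N·m.
So T = 1975.1 / (0.8660 × 2.7) = 844.71 N.
ΣF_y = 0: H_y = (68.3×9.81 + 243) − T sin 60° = 913.02 − 731.54 = 181.49 N.

|H_y| ≈ 181 N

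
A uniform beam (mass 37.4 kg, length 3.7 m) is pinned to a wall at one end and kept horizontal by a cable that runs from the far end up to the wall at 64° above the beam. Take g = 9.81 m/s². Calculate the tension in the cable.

Take torques about the hinge: T sin 64° · 3.7 = 37.4×9.81×1.85 = 678.75 N·m.
So T = 678.75 / (0.8988 × 3.7) = 204.1 N.

T ≈ 204 N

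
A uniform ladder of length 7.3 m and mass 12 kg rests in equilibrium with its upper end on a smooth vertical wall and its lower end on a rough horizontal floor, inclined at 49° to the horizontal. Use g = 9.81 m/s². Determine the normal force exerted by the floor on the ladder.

N_floor ≈ 118 N

ΣF_y = 0: N_floor = 12×9.81 = 117.72 N.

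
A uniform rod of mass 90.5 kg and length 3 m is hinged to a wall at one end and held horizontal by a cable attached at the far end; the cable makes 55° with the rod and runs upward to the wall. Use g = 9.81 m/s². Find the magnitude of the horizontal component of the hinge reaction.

H_x ≈ 311 N

Take torques about the hinge: T sin 55° · 3 = 90.5×9.81×1.5 = 1331.7 N·m.
So T = 1331.7 / (0.8192 × 3) = 541.9 N.
ΣF_x = 0: H_x = T cos 55° = 310.82 N.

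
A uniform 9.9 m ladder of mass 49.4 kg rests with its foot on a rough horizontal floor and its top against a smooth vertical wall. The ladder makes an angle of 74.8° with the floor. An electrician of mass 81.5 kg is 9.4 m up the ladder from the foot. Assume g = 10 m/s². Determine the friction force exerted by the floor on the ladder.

f ≈ 277 N

Torques about the foot: N_wall · 9.9 sin 74.8° = 49.4×10×4.95 cos 74.8° + 81.5×10×9.4 cos 74.8° → N_wall = 277.36 N.
ΣF_x = 0: f_floor = N_wall = 277.36 N.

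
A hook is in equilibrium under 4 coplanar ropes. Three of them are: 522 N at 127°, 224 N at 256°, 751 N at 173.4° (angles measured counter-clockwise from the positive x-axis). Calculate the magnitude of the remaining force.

F ≈ 1150 N

Sum the known components: ΣF_x = -1114 N, ΣF_y = 285.9 N.
For equilibrium the remaining force must supply (−ΣF_x, −ΣF_y) = (1114, -285.9) N.
Magnitude = √((1114)² + (-285.9)²) = 1150 N; direction = atan2(-285.9, 1114) = 345.6°.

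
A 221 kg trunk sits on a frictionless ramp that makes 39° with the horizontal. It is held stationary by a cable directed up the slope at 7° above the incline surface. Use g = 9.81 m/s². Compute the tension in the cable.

T ≈ 1370 N

Take axes along and perpendicular to the incline. Weight components: W sin 39° = 1364 N down-slope, W cos 39° = 1685 N into the surface.
Along incline: T cos 7° = W sin 39° → T = 1375 N.
Perpendicular: N = W cos 39° − T sin 7° = 1517 N.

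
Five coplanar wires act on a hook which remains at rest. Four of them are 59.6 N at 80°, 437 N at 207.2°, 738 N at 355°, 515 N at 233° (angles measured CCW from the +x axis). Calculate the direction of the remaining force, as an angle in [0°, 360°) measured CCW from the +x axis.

θ ≈ 94.4°

Sum the known components: ΣF_x = 46.93 N, ΣF_y = -616.7 N.
For equilibrium the remaining force must supply (−ΣF_x, −ΣF_y) = (-46.93, 616.7) N.
Magnitude = √((-46.93)² + (616.7)²) = 618.5 N; direction = atan2(616.7, -46.93) = 94.4°.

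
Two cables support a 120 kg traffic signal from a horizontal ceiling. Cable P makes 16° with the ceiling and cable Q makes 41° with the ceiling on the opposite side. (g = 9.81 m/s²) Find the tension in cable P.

T_P ≈ 1060 N

Weight W = 120 × 9.81 = 1177 N acts straight down.
Horizontal: T_P cos 16° = T_Q cos 41°  →  T_Q = 1.274 T_P.
Vertical: T_P sin 16° + T_Q sin 41° = 1177.
Substituting the horizontal relation into the vertical equation gives 1.111 T_P = 1177, so T_P = 1059 N.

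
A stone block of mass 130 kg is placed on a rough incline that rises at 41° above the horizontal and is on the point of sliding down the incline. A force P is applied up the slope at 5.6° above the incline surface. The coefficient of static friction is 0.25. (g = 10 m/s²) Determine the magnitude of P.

On the verge of sliding down the incline, friction equals μN and acts up the slope.
Perpendicular: N + P sin 5.6° = W cos 41° = 981.1 N.
Along incline: P cos 5.6° + μN = W sin 41° with W sin 41° = 852.9 N.
Solving the pair for P and N: P = 625.9 N, N = 920.1 N (and f = μN = 230 N).

P ≈ 626 N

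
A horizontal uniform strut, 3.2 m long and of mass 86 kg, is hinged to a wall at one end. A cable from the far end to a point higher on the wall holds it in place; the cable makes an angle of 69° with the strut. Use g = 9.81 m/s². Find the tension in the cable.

T ≈ 452 N

Take torques about the hinge: T sin 69° · 3.2 = 86×9.81×1.6 = 1349.9 N·m.
So T = 1349.9 / (0.9336 × 3.2) = 451.84 N.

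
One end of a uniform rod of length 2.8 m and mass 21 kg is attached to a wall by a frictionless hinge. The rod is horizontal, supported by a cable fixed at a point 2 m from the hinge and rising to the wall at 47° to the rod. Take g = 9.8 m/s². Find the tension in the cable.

T ≈ 197 N

Take torques about the hinge: T sin 47° · 2 = 21×9.8×1.4 = 288.12 N·m.
So T = 288.12 / (0.7314 × 2) = 196.98 N.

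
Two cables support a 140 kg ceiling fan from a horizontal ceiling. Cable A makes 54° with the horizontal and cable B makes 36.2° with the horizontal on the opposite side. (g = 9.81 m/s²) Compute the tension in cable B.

T_B ≈ 807 N

Weight W = 140 × 9.81 = 1373 N acts straight down.
Horizontal: T_A cos 54° = T_B cos 36.2°  →  T_A = 1.373 T_B.
Vertical: T_A sin 54° + T_B sin 36.2° = 1373.
Substituting the horizontal relation into the vertical equation gives 1.701 T_B = 1373, so T_B = 807.3 N.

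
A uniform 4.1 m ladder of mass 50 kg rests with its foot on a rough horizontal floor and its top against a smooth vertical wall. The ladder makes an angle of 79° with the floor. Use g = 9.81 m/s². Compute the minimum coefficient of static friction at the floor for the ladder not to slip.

μ_min ≈ 0.0972

ΣF_y = 0: N_floor = 50×9.81 = 490.5 N.
Torques about the foot: N_wall · 4.1 sin 79° = 50×9.81×2.05 cos 79° → N_wall = 47.672 N.
ΣF_x = 0: f_floor = N_wall = 47.672 N.
μ_min = f_floor / N_floor = 47.672 / 490.5 = 0.09719.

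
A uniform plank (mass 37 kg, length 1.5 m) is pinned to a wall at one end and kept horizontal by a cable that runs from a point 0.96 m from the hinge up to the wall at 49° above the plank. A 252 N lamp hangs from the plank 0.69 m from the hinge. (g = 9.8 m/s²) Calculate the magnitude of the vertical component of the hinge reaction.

|H_y| ≈ 150 N

Take torques about the hinge: T sin 49° · 0.96 = 37×9.8×0.75 + 252×0.69 = 445.83 N·m.
So T = 445.83 / (0.7547 × 0.96) = 615.34 N.
ΣF_y = 0: H_y = (37×9.8 + 252) − T sin 49° = 614.6 − 464.41 = 150.19 N.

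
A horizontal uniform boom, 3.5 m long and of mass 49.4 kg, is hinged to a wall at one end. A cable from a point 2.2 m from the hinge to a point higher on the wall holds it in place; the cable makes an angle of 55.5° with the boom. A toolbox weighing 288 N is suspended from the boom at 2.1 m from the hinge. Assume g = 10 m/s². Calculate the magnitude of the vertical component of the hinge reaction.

|H_y| ≈ 114 N

Take torques about the hinge: T sin 55.5° · 2.2 = 49.4×10×1.75 + 288×2.1 = 1469.3 N·m.
So T = 1469.3 / (0.8241 × 2.2) = 810.39 N.
ΣF_y = 0: H_y = (49.4×10 + 288) − T sin 55.5° = 782 − 667.86 = 114.14 N.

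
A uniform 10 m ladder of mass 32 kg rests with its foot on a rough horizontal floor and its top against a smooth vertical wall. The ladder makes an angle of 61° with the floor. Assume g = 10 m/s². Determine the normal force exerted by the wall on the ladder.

N_wall ≈ 88.7 N

Torques about the foot: N_wall · 10 sin 61° = 32×10×5 cos 61° → N_wall = 88.689 N.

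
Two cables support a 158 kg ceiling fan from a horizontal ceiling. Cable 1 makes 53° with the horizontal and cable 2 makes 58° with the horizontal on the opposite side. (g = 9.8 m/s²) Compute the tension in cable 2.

T_2 ≈ 998 N

Weight W = 158 × 9.8 = 1548 N acts straight down.
Horizontal: T_1 cos 53° = T_2 cos 58°  →  T_1 = 0.8805 T_2.
Vertical: T_1 sin 53° + T_2 sin 58° = 1548.
Substituting the horizontal relation into the vertical equation gives 1.551 T_2 = 1548, so T_2 = 998.1 N.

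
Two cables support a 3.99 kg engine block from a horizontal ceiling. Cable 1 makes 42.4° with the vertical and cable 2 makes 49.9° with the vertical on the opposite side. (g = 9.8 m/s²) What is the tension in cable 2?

T_2 ≈ 26.4 N

Angles from the horizontal: cable 1 is 90° − 42.4° = 47.6°, cable 2 is 90° − 49.9° = 40.1°.
Weight W = 3.99 × 9.8 = 39.1 N acts straight down.
Horizontal: T_1 cos 47.6° = T_2 cos 40.1°  →  T_1 = 1.134 T_2.
Vertical: T_1 sin 47.6° + T_2 sin 40.1° = 39.1.
Substituting the horizontal relation into the vertical equation gives 1.482 T_2 = 39.1, so T_2 = 26.39 N.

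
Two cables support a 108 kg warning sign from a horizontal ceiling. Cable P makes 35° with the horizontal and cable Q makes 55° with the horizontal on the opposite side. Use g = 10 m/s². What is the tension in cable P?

T_P ≈ 619 N

Weight W = 108 × 10 = 1080 N acts straight down.
Horizontal: T_P cos 35° = T_Q cos 55°  →  T_Q = 1.428 T_P.
Vertical: T_P sin 35° + T_Q sin 55° = 1080.
Substituting the horizontal relation into the vertical equation gives 1.743 T_P = 1080, so T_P = 619.5 N.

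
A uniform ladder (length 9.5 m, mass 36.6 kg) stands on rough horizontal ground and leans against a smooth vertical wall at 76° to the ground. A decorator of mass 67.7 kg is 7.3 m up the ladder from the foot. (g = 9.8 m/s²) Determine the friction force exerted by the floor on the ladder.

Torques about the foot: N_wall · 9.5 sin 76° = 36.6×9.8×4.75 cos 76° + 67.7×9.8×7.3 cos 76° → N_wall = 171.83 N.
ΣF_x = 0: f_floor = N_wall = 171.83 N.

f ≈ 172 N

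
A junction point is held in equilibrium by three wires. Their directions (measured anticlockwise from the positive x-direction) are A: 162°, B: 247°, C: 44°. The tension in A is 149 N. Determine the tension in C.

Resolve: ΣF_x = 149 cos 162° + T_B cos 247° + T_C cos 44° = 0.
        ΣF_y = 149 sin 162° + T_B sin 247° + T_C sin 44° = 0.
The known terms sum to (-141.7, 46.04) N, so -0.3907 T_B + 0.7193 T_C = 141.7 and -0.9205 T_B + 0.6947 T_C = -46.04.
Solving simultaneously: T_B = 336.7 N, T_C = 379.9 N.

T_C ≈ 380 N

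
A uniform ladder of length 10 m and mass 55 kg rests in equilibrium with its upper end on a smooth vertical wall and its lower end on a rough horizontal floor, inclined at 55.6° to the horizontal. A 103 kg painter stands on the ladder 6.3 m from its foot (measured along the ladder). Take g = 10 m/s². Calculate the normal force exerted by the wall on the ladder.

N_wall ≈ 633 N

Torques about the foot: N_wall · 10 sin 55.6° = 55×10×5 cos 55.6° + 103×10×6.3 cos 55.6° → N_wall = 632.61 N.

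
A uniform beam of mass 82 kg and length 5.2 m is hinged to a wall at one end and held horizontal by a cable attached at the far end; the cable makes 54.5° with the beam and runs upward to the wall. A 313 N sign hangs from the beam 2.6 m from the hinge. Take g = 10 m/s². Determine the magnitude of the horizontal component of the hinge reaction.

H_x ≈ 404 N

Take torques about the hinge: T sin 54.5° · 5.2 = 82×10×2.6 + 313×2.6 = 2945.8 N·m.
So T = 2945.8 / (0.8141 × 5.2) = 695.85 N.
ΣF_x = 0: H_x = T cos 54.5° = 404.08 N.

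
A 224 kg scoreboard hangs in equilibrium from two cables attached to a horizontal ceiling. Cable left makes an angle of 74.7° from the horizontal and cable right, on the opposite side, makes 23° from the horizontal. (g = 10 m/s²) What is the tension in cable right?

Weight W = 224 × 10 = 2240 N acts straight down.
Horizontal: T_left cos 74.7° = T_right cos 23°  →  T_left = 3.488 T_right.
Vertical: T_left sin 74.7° + T_right sin 23° = 2240.
Substituting the horizontal relation into the vertical equation gives 3.756 T_right = 2240, so T_right = 596.5 N.

T_right ≈ 596 N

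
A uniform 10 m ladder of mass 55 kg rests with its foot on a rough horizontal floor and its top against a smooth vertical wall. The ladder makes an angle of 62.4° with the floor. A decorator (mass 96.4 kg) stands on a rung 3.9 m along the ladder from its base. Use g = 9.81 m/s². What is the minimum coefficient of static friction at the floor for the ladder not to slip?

μ_min ≈ 0.225

ΣF_y = 0: N_floor = 55×9.81 + 96.4×9.81 = 1485.2 N.
Torques about the foot: N_wall · 10 sin 62.4° = 55×9.81×5 cos 62.4° + 96.4×9.81×3.9 cos 62.4° → N_wall = 333.85 N.
ΣF_x = 0: f_floor = N_wall = 333.85 N.
μ_min = f_floor / N_floor = 333.85 / 1485.2 = 0.2248.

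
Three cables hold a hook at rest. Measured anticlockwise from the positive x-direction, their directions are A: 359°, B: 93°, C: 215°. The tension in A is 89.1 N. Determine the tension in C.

T_C ≈ 105 N

Resolve: ΣF_x = 89.1 cos 359° + T_B cos 93° + T_C cos 215° = 0.
        ΣF_y = 89.1 sin 359° + T_B sin 93° + T_C sin 215° = 0.
The known terms sum to (89.09, -1.555) N, so -0.0523 T_B − 0.8192 T_C = -89.09 and 0.9986 T_B − 0.5736 T_C = 1.555.
Solving simultaneously: T_B = 61.76 N, T_C = 104.8 N.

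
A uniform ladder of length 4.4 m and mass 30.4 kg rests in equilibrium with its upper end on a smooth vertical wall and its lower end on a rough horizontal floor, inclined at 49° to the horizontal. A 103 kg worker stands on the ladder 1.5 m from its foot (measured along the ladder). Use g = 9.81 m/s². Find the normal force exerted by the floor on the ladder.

N_floor ≈ 1310 N

ΣF_y = 0: N_floor = 30.4×9.81 + 103×9.81 = 1308.7 N.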